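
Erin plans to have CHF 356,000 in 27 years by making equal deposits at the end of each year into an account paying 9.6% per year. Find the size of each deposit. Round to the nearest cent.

FV-annuity factor = 113.352860; PMT = 356000 / 113.352860 = 3,140.6354

CHF 3,140.64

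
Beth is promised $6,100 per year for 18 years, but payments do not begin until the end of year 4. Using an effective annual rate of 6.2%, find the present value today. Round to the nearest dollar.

$54,324

Value one period before first payment (t=3): 6100 × [1 − (1+0.062)^(−18)] / 0.062 = 6100 × 10.666840 = 65,067.7219
PV₀ = 65,067.7219 / (1+0.062)^3 = 65,067.7219 / 1.197770 = 54,324.0389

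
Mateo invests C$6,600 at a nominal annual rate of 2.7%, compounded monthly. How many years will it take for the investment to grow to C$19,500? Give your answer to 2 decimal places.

Periodic rate i = 0.027/12 = 0.00225.
n = ln(19500/6600) / ln(1+0.00225) = ln(2.95455) / 0.002247 = 482.0281 months
= 482.0281/12 years

40.17 years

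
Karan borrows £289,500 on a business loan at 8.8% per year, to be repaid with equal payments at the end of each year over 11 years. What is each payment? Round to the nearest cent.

PMT = 289500 / ( [1 − (1+0.088)^(−11)] / 0.088 ) = 289500 / 6.869984 = 42,139.8366

£42,139.84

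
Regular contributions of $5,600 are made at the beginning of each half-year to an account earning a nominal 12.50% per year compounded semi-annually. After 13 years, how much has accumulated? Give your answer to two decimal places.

i = 0.125/2 = 0.0625 per half-year; n = 13·2 = 26.
Accumulation factor s(26|0.0625) × (1+i) = 65.224516; FV = 5600 × 65.224516 = 365,257.2921
(annuity-due: payments at period start, so ×(1+i).)

$365,257.29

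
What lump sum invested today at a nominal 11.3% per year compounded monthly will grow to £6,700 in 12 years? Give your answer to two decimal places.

Periodic rate i = 0.113/12 = 0.00941667; n = 12 × 12 = 144 periods.
PV = 6,700 / (1 + 0.00941667)^144 = 6,700 / 3.856096 = 1,737.5086

£1,737.51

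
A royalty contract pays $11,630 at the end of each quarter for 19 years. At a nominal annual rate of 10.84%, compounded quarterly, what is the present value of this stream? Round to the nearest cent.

$372,911.59

With 4 periods per year: i = 0.0271, n = 76.
PV = 11630 × [1 − (1+0.0271)^(−76)] / 0.0271 = 11630 × 32.064625 = 372,911.5905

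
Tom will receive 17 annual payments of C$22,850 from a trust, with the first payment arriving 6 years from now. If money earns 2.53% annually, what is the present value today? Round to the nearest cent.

C$275,848.23

PV at t=5 (ordinary 17-year annuity): 22850 × a(17|0.0253) = 22850 × 13.678510 = 312,553.9431
PV₀ = 312,553.9431 / (1+0.0253)^5 = 312,553.9431 / 1.133065 = 275,848.2260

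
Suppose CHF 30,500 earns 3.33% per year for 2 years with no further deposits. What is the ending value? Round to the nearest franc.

CHF 32,565

FV = PV·(1+i)^n = 30,500 × 1.067709 = 32,565.1211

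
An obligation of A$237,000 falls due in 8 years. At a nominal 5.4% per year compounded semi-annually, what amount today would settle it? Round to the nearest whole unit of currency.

A$154,747

Periodic rate i = 0.054/2 = 0.027; n = 8 × 2 = 16 periods.
PV = FV·(1+i)^(−n) = 237,000 × 0.652939 = 154,746.6473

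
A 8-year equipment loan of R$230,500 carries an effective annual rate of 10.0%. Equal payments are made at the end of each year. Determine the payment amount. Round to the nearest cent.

Annuity-PV factor = 5.334926; PMT = 230500 / 5.334926 = 43,205.8461

R$43,205.85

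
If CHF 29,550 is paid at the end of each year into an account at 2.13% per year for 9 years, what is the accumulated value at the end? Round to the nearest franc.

Accumulation factor s(9|0.0213) = 9.806154; FV = 29550 × 9.806154 = 289,771.8472

CHF 289,772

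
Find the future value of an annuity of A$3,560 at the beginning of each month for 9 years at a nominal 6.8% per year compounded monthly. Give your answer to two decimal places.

A$531,297.53

Periodic rate i = 0.068/12 = 0.00566667; n = 9 × 12 = 108 periods.
Accumulation factor s(108|0.00566667) × (1+i) = 149.240879; FV = 3560 × 149.240879 = 531,297.5291
Payments are at the start of each period, so multiply by (1+i).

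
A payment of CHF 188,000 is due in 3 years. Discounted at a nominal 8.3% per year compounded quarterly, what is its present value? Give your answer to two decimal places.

CHF 146,934.98

With 4 periods per year: i = 0.02075, n = 12.
PV = 188,000 / (1 + 0.02075)^12 = 188,000 / 1.279478 = 146,934.9759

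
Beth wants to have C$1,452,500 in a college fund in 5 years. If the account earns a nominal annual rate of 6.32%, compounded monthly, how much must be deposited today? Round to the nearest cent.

Periodic rate i = 0.0632/12 = 0.00526667; n = 5 × 12 = 60 periods.
PV = FV·(1+i)^(−n) = 1,452,500 × 0.729664 = 1,059,837.3287

C$1,059,837.33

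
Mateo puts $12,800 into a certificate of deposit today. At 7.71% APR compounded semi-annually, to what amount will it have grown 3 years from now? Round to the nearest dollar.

$16,061

i = 0.0771/2 = 0.03855 per half-year; n = 3·2 = 6.
FV = PV·(1+i)^n = 12,800 × 1.254771 = 16,061.0683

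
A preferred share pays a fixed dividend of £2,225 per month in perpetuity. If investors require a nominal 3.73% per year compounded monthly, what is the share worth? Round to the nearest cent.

Periodic rate i = 0.0373/12 = 0.00310833.
PV = PMT / i = 2225 / 0.00310833 = 715,817.6944

£715,817.69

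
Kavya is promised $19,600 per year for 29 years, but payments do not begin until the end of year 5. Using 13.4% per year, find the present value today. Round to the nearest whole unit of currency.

$86,144

PV at t=4 (ordinary 29-year annuity): 19600 × a(29|0.134) = 19600 × 7.268098 = 142,454.7270
PV₀ = 142,454.7270 / (1+0.134)^4 = 142,454.7270 / 1.653683 = 86,143.9231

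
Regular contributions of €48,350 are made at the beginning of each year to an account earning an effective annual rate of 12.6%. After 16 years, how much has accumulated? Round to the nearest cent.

€2,453,137.44

FV = 48350 × [(1+0.126)^16 − 1] / 0.126 × (1+i) = 48350 × 50.737072 = 2,453,137.4367
(annuity-due: payments at period start, so ×(1+i).)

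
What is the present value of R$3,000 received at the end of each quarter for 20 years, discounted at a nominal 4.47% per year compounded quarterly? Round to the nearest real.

i = 0.0447/4 = 0.011175 per quarter; n = 20·4 = 80.
PV = 3000 × [1 − (1+0.011175)^(−80)] / 0.011175 = 3000 × 52.702507 = 158,107.5219

R$158,108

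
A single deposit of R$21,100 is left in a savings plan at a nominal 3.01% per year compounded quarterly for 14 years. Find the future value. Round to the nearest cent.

Periodic rate i = 0.0301/4 = 0.007525; n = 14 × 4 = 56 periods.
FV = 21,100 × (1 + 0.007525)^56 = 32,107.6857

R$32,107.69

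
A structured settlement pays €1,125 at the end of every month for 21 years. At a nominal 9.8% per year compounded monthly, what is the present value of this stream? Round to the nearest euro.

With 12 periods per year: i = 0.00816667, n = 252.
Annuity factor a(252|0.00816667) = 106.679877; PV = 1125 × 106.679877 = 120,014.8619

€120,015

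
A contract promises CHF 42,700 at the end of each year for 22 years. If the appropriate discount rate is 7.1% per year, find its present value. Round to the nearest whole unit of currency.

CHF 468,424

PV = 42700 × [1 − (1+0.071)^(−22)] / 0.071 = 42700 × 10.970115 = 468,423.9068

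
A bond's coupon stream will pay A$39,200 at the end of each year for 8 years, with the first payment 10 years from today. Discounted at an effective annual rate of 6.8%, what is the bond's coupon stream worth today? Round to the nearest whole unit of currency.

PV at t=9 (ordinary 8-year annuity): 39200 × a(8|0.068) = 39200 × 6.017857 = 235,900.0052
Discount back 9 years: 235,900.0052 × (1+0.068)^(−9) = 235,900.0052 × 0.553170 = 130,492.8380

A$130,493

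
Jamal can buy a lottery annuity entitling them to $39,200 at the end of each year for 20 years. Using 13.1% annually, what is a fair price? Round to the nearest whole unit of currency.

$273,724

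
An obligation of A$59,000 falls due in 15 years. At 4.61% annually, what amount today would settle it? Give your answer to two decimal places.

PV = FV·(1+i)^(−n) = 59,000 × 0.508630 = 30,009.1698

A$30,009.17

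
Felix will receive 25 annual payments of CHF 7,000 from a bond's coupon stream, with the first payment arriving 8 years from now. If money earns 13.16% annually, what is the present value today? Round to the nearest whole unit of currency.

CHF 21,369

Value one period before first payment (t=7): 7000 × [1 − (1+0.1316)^(−25)] / 0.1316 = 7000 × 7.253306 = 50,773.1420
Discount back 7 years: 50,773.1420 × (1+0.1316)^(−7) = 50,773.1420 × 0.420871 = 21,368.9640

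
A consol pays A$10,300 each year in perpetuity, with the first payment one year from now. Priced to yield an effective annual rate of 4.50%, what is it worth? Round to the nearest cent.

PV = C/r = 10300/0.045 = 228,888.8889

A$228,888.89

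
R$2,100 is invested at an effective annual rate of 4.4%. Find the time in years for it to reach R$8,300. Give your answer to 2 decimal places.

31.92 years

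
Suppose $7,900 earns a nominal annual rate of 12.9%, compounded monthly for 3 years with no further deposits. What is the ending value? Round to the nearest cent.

Periodic rate i = 0.129/12 = 0.01075; n = 3 × 12 = 36 periods.
FV = 7,900 × (1 + 0.01075)^36 = 11,609.1946

$11,609.19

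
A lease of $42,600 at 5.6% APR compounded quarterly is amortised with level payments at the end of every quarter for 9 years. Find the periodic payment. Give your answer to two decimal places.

$1,514.57

With 4 periods per year: i = 0.014, n = 36.
Annuity-PV factor = 28.126808; PMT = 42600 / 28.126808 = 1,514.5693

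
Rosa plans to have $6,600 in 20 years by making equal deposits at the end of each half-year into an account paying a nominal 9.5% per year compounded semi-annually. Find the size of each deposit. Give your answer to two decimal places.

Periodic rate i = 0.095/2 = 0.0475; n = 20 × 2 = 40 periods.
PMT = 6600 / ( [(1+0.0475)^40 − 1] / 0.0475 ) = 6600 / 113.678406 = 58.0585

$58.06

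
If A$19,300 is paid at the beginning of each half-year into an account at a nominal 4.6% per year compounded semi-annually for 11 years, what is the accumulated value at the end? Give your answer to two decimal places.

A$557,262.45

With 2 periods per year: i = 0.023, n = 22.
FV = PMT · [(1+i)^n − 1] / i × (1+i) = 19300 · 28.873702 = 557,262.4469
(annuity-due: payments at period start, so ×(1+i).)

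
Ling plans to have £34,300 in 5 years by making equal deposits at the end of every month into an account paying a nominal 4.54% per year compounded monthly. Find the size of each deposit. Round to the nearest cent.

Periodic rate i = 0.0454/12 = 0.00378333; n = 5 × 12 = 60 periods.
FV-annuity factor = 67.213878; PMT = 34300 / 67.213878 = 510.3113

£510.31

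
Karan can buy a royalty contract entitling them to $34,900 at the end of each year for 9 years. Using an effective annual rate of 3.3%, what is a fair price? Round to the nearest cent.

$267,973.11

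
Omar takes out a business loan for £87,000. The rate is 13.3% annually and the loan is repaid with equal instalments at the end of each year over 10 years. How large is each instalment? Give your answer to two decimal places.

£16,225.89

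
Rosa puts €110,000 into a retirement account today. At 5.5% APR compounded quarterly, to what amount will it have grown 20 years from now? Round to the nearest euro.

€327,991

With 4 periods per year: i = 0.01375, n = 80.
FV = PV·(1+i)^n = 110,000 × 2.981737 = 327,991.1025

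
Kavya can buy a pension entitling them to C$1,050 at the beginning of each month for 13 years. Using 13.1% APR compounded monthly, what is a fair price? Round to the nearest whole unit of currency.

C$79,359

With 12 periods per year: i = 0.0109167, n = 156.
Annuity factor a(156|0.0109167) × (1+i) = 75.580306; PV = 1050 × 75.580306 = 79,359.3209
(annuity-due: payments at period start, so ×(1+i).)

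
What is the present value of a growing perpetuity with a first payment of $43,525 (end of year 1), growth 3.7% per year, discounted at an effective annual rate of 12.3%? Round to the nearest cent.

$506,104.65

PV = D₁/(r − g) = 43525/(0.123 − 0.037) = 506,104.6512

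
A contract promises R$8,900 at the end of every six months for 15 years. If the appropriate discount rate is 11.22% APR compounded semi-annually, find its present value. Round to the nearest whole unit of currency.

R$127,794

i = 0.1122/2 = 0.0561 per half-year; n = 15·2 = 30.
PV = PMT · [1 − (1+i)^(−n)] / i = 8900 · 14.358855 = 127,793.8060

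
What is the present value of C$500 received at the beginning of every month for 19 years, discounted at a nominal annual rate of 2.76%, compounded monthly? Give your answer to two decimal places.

With 12 periods per year: i = 0.0023, n = 228.
PV = 500 × [1 − (1+0.0023)^(−228)] / 0.0023 × (1+i) = 500 × 177.682984 = 88,841.4921
(Beginning-of-period payments → annuity-due factor ×(1+i).)

C$88,841.49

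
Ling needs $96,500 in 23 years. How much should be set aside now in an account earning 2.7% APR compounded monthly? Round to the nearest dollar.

Periodic rate i = 0.027/12 = 0.00225; n = 23 × 12 = 276 periods.
Discount factor = (1+0.00225)^(−276) = 0.537782; PV = 96,500 × 0.537782 = 51,895.9414

$51,896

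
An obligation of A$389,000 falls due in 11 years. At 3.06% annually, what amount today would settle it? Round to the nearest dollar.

A$279,227

PV = FV·(1+i)^(−n) = 389,000 × 0.717808 = 279,227.4318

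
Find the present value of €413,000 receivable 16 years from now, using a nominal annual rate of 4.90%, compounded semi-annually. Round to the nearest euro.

Periodic rate i = 0.049/2 = 0.0245; n = 16 × 2 = 32 periods.
Discount factor = (1+0.0245)^(−32) = 0.460911; PV = 413,000 × 0.460911 = 190,356.2953

€190,356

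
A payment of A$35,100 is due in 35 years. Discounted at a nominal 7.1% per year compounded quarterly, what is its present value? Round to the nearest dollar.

Periodic rate i = 0.071/4 = 0.01775; n = 35 × 4 = 140 periods.
Discount factor = (1+0.01775)^(−140) = 0.085162; PV = 35,100 × 0.085162 = 2,989.1766

A$2,989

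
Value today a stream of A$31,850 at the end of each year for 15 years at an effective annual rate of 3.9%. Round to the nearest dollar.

Annuity factor a(15|0.039) = 11.196537; PV = 31850 × 11.196537 = 356,609.6951

A$356,610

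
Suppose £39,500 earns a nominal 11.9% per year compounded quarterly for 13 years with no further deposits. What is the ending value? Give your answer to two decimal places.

£181,405.62

Periodic rate i = 0.119/4 = 0.02975; n = 13 × 4 = 52 periods.
FV = 39,500 × (1 + 0.02975)^52 = 181,405.6162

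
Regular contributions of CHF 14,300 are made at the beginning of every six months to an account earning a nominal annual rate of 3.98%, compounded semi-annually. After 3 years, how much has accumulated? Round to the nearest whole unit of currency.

CHF 91,978

Periodic rate i = 0.0398/2 = 0.0199; n = 3 × 2 = 6 periods.
FV = PMT · [(1+i)^n − 1] / i × (1+i) = 14300 · 6.432039 = 91,978.1647
(Beginning-of-period payments → annuity-due factor ×(1+i).)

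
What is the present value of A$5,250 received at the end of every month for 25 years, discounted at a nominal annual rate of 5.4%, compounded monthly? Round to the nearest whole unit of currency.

A$863,302

Periodic rate i = 0.054/12 = 0.0045; n = 25 × 12 = 300 periods.
PV = PMT · [1 − (1+i)^(−n)] / i = 5250 · 164.438547 = 863,302.3717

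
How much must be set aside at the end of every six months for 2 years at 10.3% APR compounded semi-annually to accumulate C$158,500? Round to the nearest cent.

With 2 periods per year: i = 0.0515, n = 4.
FV-annuity factor = 4.319746; PMT = 158500 / 4.319746 = 36,691.9756

C$36,691.98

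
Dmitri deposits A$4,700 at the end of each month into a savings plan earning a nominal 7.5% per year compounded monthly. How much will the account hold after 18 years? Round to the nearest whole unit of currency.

A$2,136,623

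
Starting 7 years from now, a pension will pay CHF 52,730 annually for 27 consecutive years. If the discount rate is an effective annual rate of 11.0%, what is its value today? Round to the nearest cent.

CHF 240,976.26

Value one period before first payment (t=6): 52730 × [1 − (1+0.11)^(−27)] / 0.11 = 52730 × 8.547800 = 450,725.5062
Discount back 6 years: 450,725.5062 × (1+0.11)^(−6) = 450,725.5062 × 0.534641 = 240,976.2615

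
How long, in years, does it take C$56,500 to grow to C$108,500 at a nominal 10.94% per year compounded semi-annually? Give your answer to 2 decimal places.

Periodic rate i = 0.1094/2 = 0.0547.
(1+i)^n = 108500/56500 = 1.92035, so n = ln 1.92035 / ln 1.0547 = 12.2522 half-years
= 12.2522/2 years

6.13 years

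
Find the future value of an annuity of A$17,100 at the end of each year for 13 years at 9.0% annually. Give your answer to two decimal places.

A$392,502.88

FV = 17100 × [(1+0.09)^13 − 1] / 0.09 = 17100 × 22.953385 = 392,502.8763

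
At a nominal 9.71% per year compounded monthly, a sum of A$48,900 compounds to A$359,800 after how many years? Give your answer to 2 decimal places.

20.64 years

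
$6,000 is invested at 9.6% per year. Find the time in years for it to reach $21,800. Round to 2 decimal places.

14.07 years

(1+i)^n = 21800/6000 = 3.63333, so n = ln 3.63333 / ln 1.096 = 14.0743 years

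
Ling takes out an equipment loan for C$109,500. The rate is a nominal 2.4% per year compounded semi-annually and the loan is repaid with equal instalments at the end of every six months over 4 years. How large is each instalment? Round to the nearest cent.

C$14,436.91

With 2 periods per year: i = 0.012, n = 8.
PMT = 109500 / ( [1 − (1+0.012)^(−8)] / 0.012 ) = 109500 / 7.584726 = 14,436.9096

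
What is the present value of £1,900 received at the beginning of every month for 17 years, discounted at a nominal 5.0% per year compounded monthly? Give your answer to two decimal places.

£261,840.78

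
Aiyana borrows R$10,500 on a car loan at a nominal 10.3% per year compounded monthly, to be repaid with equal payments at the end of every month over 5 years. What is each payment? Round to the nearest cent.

Periodic rate i = 0.103/12 = 0.00858333; n = 5 × 12 = 60 periods.
PMT = 10500 / ( [1 − (1+0.00858333)^(−60)] / 0.00858333 ) = 10500 / 46.739985 = 224.6471

R$224.65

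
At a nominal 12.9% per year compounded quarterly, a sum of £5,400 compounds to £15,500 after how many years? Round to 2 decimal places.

8.31 years

Periodic rate i = 0.129/4 = 0.03225.
n = ln(15500/5400) / ln(1+0.03225) = ln(2.87037) / 0.031741 = 33.2203 quarters
= 33.2203/4 years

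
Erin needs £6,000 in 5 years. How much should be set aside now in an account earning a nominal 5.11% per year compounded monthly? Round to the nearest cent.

With 12 periods per year: i = 0.00425833, n = 60.
Discount factor = (1+0.00425833)^(−60) = 0.774949; PV = 6,000 × 0.774949 = 4,649.6964

£4,649.70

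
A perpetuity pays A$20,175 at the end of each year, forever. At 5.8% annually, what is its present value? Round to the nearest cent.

A$347,844.83

PV = C/r = 20175/0.058 = 347,844.8276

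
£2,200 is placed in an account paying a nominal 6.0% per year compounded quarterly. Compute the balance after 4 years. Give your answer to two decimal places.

With 4 periods per year: i = 0.015, n = 16.
2,200 × (1+0.015)^16 = 2,200 × 1.268986 = 2,791.7682

£2,791.77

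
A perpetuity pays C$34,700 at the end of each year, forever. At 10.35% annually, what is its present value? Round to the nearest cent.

C$335,265.70

PV = C/r = 34700/0.1035 = 335,265.7005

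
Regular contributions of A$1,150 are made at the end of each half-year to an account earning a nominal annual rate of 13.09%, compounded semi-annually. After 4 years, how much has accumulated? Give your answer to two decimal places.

i = 0.1309/2 = 0.06545 per half-year; n = 4·2 = 8.
FV = PMT · [(1+i)^n − 1] / i = 1150 · 10.093175 = 11,607.1512

A$11,607.15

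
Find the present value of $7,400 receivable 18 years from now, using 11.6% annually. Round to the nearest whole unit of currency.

PV = 7,400 / (1 + 0.116)^18 = 7,400 / 7.210336 = 1,026.3045

$1,026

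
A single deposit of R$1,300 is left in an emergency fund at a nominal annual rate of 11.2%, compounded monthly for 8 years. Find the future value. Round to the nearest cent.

R$3,171.51

With 12 periods per year: i = 0.00933333, n = 96.
1,300 × (1+0.00933333)^96 = 1,300 × 2.439625 = 3,171.5130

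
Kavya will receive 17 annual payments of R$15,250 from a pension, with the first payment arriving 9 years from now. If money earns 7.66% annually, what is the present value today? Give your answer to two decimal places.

R$78,853.34

PV at t=8 (ordinary 17-year annuity): 15250 × a(17|0.0766) = 15250 × 9.332226 = 142,316.4499
Discount back 8 years: 142,316.4499 × (1+0.0766)^(−8) = 142,316.4499 × 0.554070 = 78,853.3408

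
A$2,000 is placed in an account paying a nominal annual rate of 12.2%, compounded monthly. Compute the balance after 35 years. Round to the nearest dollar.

A$139,992

Periodic rate i = 0.122/12 = 0.0101667; n = 35 × 12 = 420 periods.
FV = 2,000 × (1 + 0.0101667)^420 = 139,992.2903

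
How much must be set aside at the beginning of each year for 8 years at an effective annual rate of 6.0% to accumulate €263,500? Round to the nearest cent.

€25,116.01

FV-annuity factor × (1+i) = 10.491316; PMT = 263500 / 10.491316 = 25,116.0103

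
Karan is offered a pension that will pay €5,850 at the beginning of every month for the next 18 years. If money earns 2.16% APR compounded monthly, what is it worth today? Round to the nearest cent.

With 12 periods per year: i = 0.0018, n = 216.
Annuity factor a(216|0.0018) × (1+i) = 179.151456; PV = 5850 × 179.151456 = 1,048,036.0150
(annuity-due: payments at period start, so ×(1+i).)

€1,048,036.01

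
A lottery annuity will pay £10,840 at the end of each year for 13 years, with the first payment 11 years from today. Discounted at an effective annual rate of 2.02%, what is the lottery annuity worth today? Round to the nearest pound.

Value one period before first payment (t=10): 10840 × [1 − (1+0.0202)^(−13)] / 0.0202 = 10840 × 11.333428 = 122,854.3608
PV₀ = 122,854.3608 / (1+0.0202)^10 = 122,854.3608 / 1.221387 = 100,585.9646

£100,586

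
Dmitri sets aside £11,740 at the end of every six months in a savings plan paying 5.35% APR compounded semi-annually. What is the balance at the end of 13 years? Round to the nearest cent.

£432,941.46

i = 0.0535/2 = 0.02675 per half-year; n = 13·2 = 26.
FV = 11740 × [(1+0.02675)^26 − 1] / 0.02675 = 11740 × 36.877467 = 432,941.4602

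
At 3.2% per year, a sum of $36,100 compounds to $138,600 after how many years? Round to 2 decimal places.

42.71 years

n = ln(138600/36100) / ln(1+0.032) = ln(3.83934) / 0.031499 = 42.7097 years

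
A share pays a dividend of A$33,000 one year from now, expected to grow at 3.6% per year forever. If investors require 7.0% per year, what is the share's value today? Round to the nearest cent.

A$970,588.24

PV = D₁/(r − g) = 33000/(0.07 − 0.036) = 970,588.2353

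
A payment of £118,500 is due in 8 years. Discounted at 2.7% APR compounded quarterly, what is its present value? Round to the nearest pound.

£95,549

i = 0.027/4 = 0.00675 per quarter; n = 8·4 = 32.
PV = FV·(1+i)^(−n) = 118,500 × 0.806320 = 95,548.9514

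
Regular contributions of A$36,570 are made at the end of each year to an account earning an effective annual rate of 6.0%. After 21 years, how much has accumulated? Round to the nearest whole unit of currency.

A$1,462,534

FV = PMT · [(1+i)^n − 1] / i = 36570 · 39.992727 = 1,462,534.0145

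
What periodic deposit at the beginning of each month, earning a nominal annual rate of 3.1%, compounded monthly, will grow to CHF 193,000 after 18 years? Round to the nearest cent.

Periodic rate i = 0.031/12 = 0.00258333; n = 18 × 12 = 216 periods.
FV-annuity factor × (1+i) = 289.488368; PMT = 193000 / 289.488368 = 666.6935

CHF 666.69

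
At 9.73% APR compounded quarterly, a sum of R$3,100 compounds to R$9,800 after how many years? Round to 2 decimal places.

Periodic rate i = 0.0973/4 = 0.024325.
n = ln(9800/3100) / ln(1+0.024325) = ln(3.16129) / 0.024034 = 47.8899 quarters
= 47.8899/4 years

11.97 years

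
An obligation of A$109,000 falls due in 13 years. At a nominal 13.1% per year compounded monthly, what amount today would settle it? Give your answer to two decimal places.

i = 0.131/12 = 0.0109167 per month; n = 13·12 = 156.
Discount factor = (1+0.0109167)^(−156) = 0.183825; PV = 109,000 × 0.183825 = 20,036.9150

A$20,036.91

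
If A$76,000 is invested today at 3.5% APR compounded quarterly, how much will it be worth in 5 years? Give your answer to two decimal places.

A$90,465.82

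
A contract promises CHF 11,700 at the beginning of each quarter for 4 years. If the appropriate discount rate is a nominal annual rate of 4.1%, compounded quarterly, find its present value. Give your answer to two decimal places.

CHF 173,607.77

With 4 periods per year: i = 0.01025, n = 16.
PV = 11700 × [1 − (1+0.01025)^(−16)] / 0.01025 × (1+i) = 11700 × 14.838271 = 173,607.7743
Payments are at the start of each period, so multiply by (1+i).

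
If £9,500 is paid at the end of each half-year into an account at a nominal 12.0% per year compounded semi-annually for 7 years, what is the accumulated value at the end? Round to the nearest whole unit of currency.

i = 0.12/2 = 0.06 per half-year; n = 7·2 = 14.
Accumulation factor s(14|0.06) = 21.015066; FV = 9500 × 21.015066 = 199,643.1263

£199,643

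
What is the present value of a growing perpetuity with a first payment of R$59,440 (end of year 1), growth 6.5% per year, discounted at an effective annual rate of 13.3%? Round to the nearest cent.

PV = PMT / (i − g) = 59440 / (0.133 − 0.065) = 59440 / 0.068000 = 874,117.6471

R$874,117.65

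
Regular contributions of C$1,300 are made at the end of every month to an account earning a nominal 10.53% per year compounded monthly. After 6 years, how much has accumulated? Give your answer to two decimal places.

Periodic rate i = 0.1053/12 = 0.008775; n = 6 × 12 = 72 periods.
Accumulation factor s(72|0.008775) = 99.808160; FV = 1300 × 99.808160 = 129,750.6083

C$129,750.61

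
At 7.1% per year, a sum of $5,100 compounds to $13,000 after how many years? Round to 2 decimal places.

n = ln(13000/5100) / ln(1+0.071) = ln(2.54902) / 0.068593 = 13.6415 years

13.64 years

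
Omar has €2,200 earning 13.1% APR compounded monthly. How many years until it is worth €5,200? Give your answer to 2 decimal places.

6.60 years

Periodic rate i = 0.131/12 = 0.0109167.
n = ln(5200/2200) / ln(1+0.0109167) = ln(2.36364) / 0.010858 = 79.2264 months
= 79.2264/12 years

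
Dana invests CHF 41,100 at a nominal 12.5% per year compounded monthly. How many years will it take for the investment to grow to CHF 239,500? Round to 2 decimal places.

14.17 years

Periodic rate i = 0.125/12 = 0.0104167.
(1+i)^n = 239500/41100 = 5.82725, so n = ln 5.82725 / ln 1.01042 = 170.0841 months
= 170.0841/12 years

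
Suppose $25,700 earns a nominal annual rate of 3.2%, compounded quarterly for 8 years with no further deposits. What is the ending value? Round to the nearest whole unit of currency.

$33,164

i = 0.032/4 = 0.008 per quarter; n = 8·4 = 32.
FV = 25,700 × (1 + 0.008)^32 = 33,164.2477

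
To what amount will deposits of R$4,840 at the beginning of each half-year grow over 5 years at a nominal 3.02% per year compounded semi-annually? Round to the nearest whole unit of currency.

R$52,607

With 2 periods per year: i = 0.0151, n = 10.
FV = PMT · [(1+i)^n − 1] / i × (1+i) = 4840 · 10.869282 = 52,607.3259
(Beginning-of-period payments → annuity-due factor ×(1+i).)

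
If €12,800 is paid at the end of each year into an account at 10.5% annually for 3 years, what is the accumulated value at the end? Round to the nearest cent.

FV = 12800 × [(1+0.105)^3 − 1] / 0.105 = 12800 × 3.326025 = 42,573.1200

€42,573.12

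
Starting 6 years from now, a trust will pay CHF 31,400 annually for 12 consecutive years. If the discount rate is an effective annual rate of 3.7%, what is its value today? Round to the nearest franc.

Value one period before first payment (t=5): 31400 × [1 − (1+0.037)^(−12)] / 0.037 = 31400 × 9.550578 = 299,888.1433
Discount back 5 years: 299,888.1433 × (1+0.037)^(−5) = 299,888.1433 × 0.833885 = 250,072.2568

CHF 250,072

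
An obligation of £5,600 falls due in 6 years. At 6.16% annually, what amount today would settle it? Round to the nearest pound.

Discount factor = (1+0.0616)^(−6) = 0.698610; PV = 5,600 × 0.698610 = 3,912.2137

£3,912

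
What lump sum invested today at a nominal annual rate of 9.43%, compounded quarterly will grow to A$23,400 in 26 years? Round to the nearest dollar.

A$2,074

With 4 periods per year: i = 0.023575, n = 104.
Discount factor = (1+0.023575)^(−104) = 0.088625; PV = 23,400 × 0.088625 = 2,073.8158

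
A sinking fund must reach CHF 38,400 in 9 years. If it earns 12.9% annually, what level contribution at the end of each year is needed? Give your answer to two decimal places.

CHF 2,501.56

PMT = 38400 / ( [(1+0.129)^9 − 1] / 0.129 ) = 38400 / 15.350391 = 2,501.5649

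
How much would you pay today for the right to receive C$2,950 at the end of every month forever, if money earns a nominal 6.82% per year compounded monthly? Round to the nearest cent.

C$519,061.58

Periodic rate i = 0.0682/12 = 0.00568333.
PV = C/r = 2950/0.00568333 = 519,061.5836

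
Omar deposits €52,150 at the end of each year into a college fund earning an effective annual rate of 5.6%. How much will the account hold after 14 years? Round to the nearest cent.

€1,065,672.18

FV = PMT · [(1+i)^n − 1] / i = 52150 · 20.434749 = 1,065,672.1789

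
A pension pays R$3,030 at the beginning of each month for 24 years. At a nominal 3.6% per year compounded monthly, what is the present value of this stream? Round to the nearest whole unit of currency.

With 12 periods per year: i = 0.003, n = 288.
PV = PMT · [1 − (1+i)^(−n)] / i × (1+i) = 3030 · 193.238546 = 585,512.7952
Payments are at the start of each period, so multiply by (1+i).

R$585,513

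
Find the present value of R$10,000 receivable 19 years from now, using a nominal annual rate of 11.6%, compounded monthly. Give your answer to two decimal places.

R$1,115.35

Periodic rate i = 0.116/12 = 0.00966667; n = 19 × 12 = 228 periods.
PV = FV·(1+i)^(−n) = 10,000 × 0.111535 = 1,115.3515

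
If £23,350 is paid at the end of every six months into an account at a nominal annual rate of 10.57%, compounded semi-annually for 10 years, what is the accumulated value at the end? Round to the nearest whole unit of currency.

£795,760

Periodic rate i = 0.1057/2 = 0.05285; n = 10 × 2 = 20 periods.
Accumulation factor s(20|0.05285) = 34.079643; FV = 23350 × 34.079643 = 795,759.6637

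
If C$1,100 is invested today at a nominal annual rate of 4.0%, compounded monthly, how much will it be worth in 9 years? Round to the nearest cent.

C$1,575.72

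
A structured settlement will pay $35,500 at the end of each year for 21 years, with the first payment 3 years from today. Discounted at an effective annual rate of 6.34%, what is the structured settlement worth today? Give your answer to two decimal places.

$358,979.42

Value one period before first payment (t=2): 35500 × [1 − (1+0.0634)^(−21)] / 0.0634 = 35500 × 11.434956 = 405,940.9513
PV₀ = 405,940.9513 / (1+0.0634)^2 = 405,940.9513 / 1.130820 = 358,979.4214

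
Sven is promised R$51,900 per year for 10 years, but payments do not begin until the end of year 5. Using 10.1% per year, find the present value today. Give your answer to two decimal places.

R$216,095.62

PV at t=4 (ordinary 10-year annuity): 51900 × a(10|0.101) = 51900 × 6.118259 = 317,537.6572
Discount back 4 years: 317,537.6572 × (1+0.101)^(−4) = 317,537.6572 × 0.680535 = 216,095.6180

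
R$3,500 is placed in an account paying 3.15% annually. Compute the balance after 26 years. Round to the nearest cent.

FV = PV·(1+i)^n = 3,500 × 2.239753 = 7,839.1339

R$7,839.13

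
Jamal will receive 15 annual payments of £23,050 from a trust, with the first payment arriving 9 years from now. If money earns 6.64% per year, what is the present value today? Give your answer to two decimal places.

Value one period before first payment (t=8): 23050 × [1 − (1+0.0664)^(−15)] / 0.0664 = 23050 × 9.318681 = 214,795.6063
PV₀ = 214,795.6063 / (1+0.0664)^8 = 214,795.6063 / 1.672481 = 128,429.3552

£128,429.36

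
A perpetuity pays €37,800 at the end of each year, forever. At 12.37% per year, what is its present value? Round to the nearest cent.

€305,578.01

PV = PMT / i = 37800 / 0.1237 = 305,578.0113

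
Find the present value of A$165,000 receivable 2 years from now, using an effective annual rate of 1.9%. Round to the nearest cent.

PV = FV·(1+i)^(−n) = 165,000 × 0.963056 = 158,904.2732

A$158,904.27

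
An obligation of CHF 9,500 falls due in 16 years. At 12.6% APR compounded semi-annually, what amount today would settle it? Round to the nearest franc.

With 2 periods per year: i = 0.063, n = 32.
PV = 9,500 / (1 + 0.063)^32 = 9,500 / 7.064224 = 1,344.8045

CHF 1,345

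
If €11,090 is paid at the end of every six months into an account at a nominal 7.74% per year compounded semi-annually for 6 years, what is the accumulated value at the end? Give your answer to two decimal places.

€165,398.94

With 2 periods per year: i = 0.0387, n = 12.
FV = PMT · [(1+i)^n − 1] / i = 11090 · 14.914242 = 165,398.9410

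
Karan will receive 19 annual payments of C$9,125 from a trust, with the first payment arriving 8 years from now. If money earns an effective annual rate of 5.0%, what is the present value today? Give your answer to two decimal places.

Value one period before first payment (t=7): 9125 × [1 − (1+0.05)^(−19)] / 0.05 = 9125 × 12.085321 = 110,278.5528
PV₀ = 110,278.5528 / (1+0.05)^7 = 110,278.5528 / 1.407100 = 78,372.9086

C$78,372.91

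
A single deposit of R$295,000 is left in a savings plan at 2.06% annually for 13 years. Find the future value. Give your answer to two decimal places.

R$384,542.50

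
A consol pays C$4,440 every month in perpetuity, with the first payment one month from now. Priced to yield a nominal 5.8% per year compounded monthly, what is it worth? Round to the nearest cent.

Periodic rate i = 0.058/12 = 0.00483333.
PV = C/r = 4440/0.00483333 = 918,620.6897

C$918,620.69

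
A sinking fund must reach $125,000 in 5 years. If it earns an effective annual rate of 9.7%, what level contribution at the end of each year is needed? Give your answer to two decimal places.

FV-annuity factor = 6.068742; PMT = 125000 / 6.068742 = 20,597.3499

$20,597.35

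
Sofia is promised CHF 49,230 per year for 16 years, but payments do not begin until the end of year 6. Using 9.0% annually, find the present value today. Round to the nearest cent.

CHF 265,969.63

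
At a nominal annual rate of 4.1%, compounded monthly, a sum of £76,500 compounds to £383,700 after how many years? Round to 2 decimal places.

39.40 years

Periodic rate i = 0.041/12 = 0.00341667.
(1+i)^n = 383700/76500 = 5.01569, so n = ln 5.01569 / ln 1.00342 = 472.7776 months
= 472.7776/12 years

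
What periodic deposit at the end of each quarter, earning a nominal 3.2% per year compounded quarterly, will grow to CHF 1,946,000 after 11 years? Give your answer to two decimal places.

CHF 37,073.86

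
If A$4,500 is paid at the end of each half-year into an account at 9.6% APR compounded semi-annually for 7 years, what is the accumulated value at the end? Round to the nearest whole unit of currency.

Periodic rate i = 0.096/2 = 0.048; n = 7 × 2 = 14 periods.
Accumulation factor s(14|0.048) = 19.328795; FV = 4500 × 19.328795 = 86,979.5776

A$86,980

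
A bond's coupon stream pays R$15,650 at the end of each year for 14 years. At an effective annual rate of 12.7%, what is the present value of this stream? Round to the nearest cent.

PV = PMT · [1 − (1+i)^(−n)] / i = 15650 · 6.397421 = 100,119.6315

R$100,119.63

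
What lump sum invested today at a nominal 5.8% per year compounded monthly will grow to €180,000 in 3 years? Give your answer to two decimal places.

i = 0.058/12 = 0.00483333 per month; n = 3·12 = 36.
Discount factor = (1+0.00483333)^(−36) = 0.840649; PV = 180,000 × 0.840649 = 151,316.8527

€151,316.85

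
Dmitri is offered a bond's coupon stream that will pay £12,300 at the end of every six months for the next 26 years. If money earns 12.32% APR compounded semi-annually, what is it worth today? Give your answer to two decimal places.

£190,755.48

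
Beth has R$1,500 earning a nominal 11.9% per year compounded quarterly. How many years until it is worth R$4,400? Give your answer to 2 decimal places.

Periodic rate i = 0.119/4 = 0.02975.
n = ln(4400/1500) / ln(1+0.02975) = ln(2.93333) / 0.029316 = 36.7082 quarters
= 36.7082/4 years

9.18 years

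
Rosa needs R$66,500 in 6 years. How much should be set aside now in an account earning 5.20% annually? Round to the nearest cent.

R$49,059.96

PV = 66,500 / (1 + 0.052)^6 = 66,500 / 1.355484 = 49,059.9619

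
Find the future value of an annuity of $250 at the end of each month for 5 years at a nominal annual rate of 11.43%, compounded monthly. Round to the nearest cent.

i = 0.1143/12 = 0.009525 per month; n = 5·12 = 60.
FV = PMT · [(1+i)^n − 1] / i = 250 · 80.434464 = 20,108.6159

$20,108.62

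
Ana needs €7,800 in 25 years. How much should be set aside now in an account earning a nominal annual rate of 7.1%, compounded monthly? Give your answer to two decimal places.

Periodic rate i = 0.071/12 = 0.00591667; n = 25 × 12 = 300 periods.
PV = FV·(1+i)^(−n) = 7,800 × 0.170372 = 1,328.9035

€1,328.90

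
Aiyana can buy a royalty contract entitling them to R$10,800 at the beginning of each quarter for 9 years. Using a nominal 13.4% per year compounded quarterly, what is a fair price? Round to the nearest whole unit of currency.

With 4 periods per year: i = 0.0335, n = 36.
PV = PMT · [1 − (1+i)^(−n)] / i × (1+i) = 10800 · 21.429934 = 231,443.2849
Payments are at the start of each period, so multiply by (1+i).

R$231,443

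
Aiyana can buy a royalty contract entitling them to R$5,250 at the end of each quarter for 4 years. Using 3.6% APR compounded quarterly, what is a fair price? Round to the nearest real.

i = 0.036/4 = 0.009 per quarter; n = 4·4 = 16.
PV = PMT · [1 − (1+i)^(−n)] / i = 5250 · 14.839369 = 77,906.6873

R$77,907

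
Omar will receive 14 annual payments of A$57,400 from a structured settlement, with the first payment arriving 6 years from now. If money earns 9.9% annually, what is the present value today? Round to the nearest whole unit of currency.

A$265,196

PV at t=5 (ordinary 14-year annuity): 57400 × a(14|0.099) = 57400 × 7.407013 = 425,162.5507
PV₀ = 425,162.5507 / (1+0.099)^5 = 425,162.5507 / 1.603203 = 265,195.7389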